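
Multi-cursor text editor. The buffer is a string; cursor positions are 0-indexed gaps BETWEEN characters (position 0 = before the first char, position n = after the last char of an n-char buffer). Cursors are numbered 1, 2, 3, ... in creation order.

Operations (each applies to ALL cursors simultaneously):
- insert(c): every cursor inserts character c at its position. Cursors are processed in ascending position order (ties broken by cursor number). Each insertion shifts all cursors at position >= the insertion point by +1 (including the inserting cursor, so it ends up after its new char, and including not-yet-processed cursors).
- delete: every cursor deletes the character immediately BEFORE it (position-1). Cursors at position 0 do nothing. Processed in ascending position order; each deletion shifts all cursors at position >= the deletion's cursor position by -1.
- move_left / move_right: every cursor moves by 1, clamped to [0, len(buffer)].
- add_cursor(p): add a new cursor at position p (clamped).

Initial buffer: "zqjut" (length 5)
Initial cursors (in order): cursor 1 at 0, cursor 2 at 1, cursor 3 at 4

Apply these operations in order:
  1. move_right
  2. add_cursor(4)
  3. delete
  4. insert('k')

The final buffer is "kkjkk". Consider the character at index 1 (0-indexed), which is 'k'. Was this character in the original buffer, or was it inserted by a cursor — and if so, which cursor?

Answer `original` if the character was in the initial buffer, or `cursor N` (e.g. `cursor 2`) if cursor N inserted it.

After op 1 (move_right): buffer="zqjut" (len 5), cursors c1@1 c2@2 c3@5, authorship .....
After op 2 (add_cursor(4)): buffer="zqjut" (len 5), cursors c1@1 c2@2 c4@4 c3@5, authorship .....
After op 3 (delete): buffer="j" (len 1), cursors c1@0 c2@0 c3@1 c4@1, authorship .
After op 4 (insert('k')): buffer="kkjkk" (len 5), cursors c1@2 c2@2 c3@5 c4@5, authorship 12.34
Authorship (.=original, N=cursor N): 1 2 . 3 4
Index 1: author = 2

Answer: cursor 2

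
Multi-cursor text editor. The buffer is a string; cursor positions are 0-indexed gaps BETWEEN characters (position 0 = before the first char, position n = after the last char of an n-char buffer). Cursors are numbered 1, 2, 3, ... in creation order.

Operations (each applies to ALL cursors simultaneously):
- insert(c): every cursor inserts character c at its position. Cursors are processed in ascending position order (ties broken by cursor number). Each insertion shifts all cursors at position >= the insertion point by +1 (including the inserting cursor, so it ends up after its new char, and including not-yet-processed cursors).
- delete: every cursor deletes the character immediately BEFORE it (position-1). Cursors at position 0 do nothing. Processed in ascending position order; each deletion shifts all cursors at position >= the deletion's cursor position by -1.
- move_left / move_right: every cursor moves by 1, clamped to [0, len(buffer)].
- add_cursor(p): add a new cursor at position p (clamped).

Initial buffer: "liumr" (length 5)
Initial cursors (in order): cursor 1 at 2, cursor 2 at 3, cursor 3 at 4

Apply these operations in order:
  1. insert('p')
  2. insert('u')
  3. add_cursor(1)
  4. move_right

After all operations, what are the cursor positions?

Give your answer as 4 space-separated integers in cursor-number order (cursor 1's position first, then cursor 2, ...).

Answer: 5 8 11 2

Derivation:
After op 1 (insert('p')): buffer="lipupmpr" (len 8), cursors c1@3 c2@5 c3@7, authorship ..1.2.3.
After op 2 (insert('u')): buffer="lipuupumpur" (len 11), cursors c1@4 c2@7 c3@10, authorship ..11.22.33.
After op 3 (add_cursor(1)): buffer="lipuupumpur" (len 11), cursors c4@1 c1@4 c2@7 c3@10, authorship ..11.22.33.
After op 4 (move_right): buffer="lipuupumpur" (len 11), cursors c4@2 c1@5 c2@8 c3@11, authorship ..11.22.33.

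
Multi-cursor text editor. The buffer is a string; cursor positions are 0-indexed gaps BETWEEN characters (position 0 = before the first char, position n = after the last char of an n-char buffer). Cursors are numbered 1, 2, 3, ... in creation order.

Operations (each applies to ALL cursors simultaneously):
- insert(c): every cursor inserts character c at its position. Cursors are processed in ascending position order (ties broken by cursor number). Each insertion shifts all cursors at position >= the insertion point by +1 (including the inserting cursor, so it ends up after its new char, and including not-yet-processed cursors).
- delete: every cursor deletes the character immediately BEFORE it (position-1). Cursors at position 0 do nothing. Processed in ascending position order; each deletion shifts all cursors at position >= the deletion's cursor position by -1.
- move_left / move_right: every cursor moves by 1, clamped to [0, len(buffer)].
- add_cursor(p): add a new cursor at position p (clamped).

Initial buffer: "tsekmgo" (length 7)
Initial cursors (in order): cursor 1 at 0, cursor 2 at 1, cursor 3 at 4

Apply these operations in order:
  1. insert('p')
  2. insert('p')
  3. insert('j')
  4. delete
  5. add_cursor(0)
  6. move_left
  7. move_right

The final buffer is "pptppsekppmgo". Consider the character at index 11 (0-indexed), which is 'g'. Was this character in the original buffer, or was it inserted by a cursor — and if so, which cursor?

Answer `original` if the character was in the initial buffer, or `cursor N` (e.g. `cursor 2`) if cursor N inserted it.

Answer: original

Derivation:
After op 1 (insert('p')): buffer="ptpsekpmgo" (len 10), cursors c1@1 c2@3 c3@7, authorship 1.2...3...
After op 2 (insert('p')): buffer="pptppsekppmgo" (len 13), cursors c1@2 c2@5 c3@10, authorship 11.22...33...
After op 3 (insert('j')): buffer="ppjtppjsekppjmgo" (len 16), cursors c1@3 c2@7 c3@13, authorship 111.222...333...
After op 4 (delete): buffer="pptppsekppmgo" (len 13), cursors c1@2 c2@5 c3@10, authorship 11.22...33...
After op 5 (add_cursor(0)): buffer="pptppsekppmgo" (len 13), cursors c4@0 c1@2 c2@5 c3@10, authorship 11.22...33...
After op 6 (move_left): buffer="pptppsekppmgo" (len 13), cursors c4@0 c1@1 c2@4 c3@9, authorship 11.22...33...
After op 7 (move_right): buffer="pptppsekppmgo" (len 13), cursors c4@1 c1@2 c2@5 c3@10, authorship 11.22...33...
Authorship (.=original, N=cursor N): 1 1 . 2 2 . . . 3 3 . . .
Index 11: author = original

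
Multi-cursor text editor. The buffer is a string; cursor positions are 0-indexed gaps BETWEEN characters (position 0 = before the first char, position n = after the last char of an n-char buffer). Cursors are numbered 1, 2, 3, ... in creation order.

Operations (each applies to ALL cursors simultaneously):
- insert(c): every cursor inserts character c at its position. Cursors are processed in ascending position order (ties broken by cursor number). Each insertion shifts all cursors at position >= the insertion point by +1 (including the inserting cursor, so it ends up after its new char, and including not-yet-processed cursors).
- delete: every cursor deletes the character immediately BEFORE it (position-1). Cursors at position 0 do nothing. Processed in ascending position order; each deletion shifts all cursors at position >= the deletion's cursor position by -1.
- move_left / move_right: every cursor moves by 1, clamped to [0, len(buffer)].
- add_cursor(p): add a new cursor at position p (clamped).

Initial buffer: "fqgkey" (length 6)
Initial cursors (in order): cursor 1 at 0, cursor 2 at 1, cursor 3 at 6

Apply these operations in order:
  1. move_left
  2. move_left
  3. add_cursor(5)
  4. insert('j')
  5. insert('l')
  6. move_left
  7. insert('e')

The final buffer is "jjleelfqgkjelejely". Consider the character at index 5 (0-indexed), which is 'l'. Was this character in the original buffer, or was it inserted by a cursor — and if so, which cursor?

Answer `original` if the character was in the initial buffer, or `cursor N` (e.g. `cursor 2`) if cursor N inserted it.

Answer: cursor 2

Derivation:
After op 1 (move_left): buffer="fqgkey" (len 6), cursors c1@0 c2@0 c3@5, authorship ......
After op 2 (move_left): buffer="fqgkey" (len 6), cursors c1@0 c2@0 c3@4, authorship ......
After op 3 (add_cursor(5)): buffer="fqgkey" (len 6), cursors c1@0 c2@0 c3@4 c4@5, authorship ......
After op 4 (insert('j')): buffer="jjfqgkjejy" (len 10), cursors c1@2 c2@2 c3@7 c4@9, authorship 12....3.4.
After op 5 (insert('l')): buffer="jjllfqgkjlejly" (len 14), cursors c1@4 c2@4 c3@10 c4@13, authorship 1212....33.44.
After op 6 (move_left): buffer="jjllfqgkjlejly" (len 14), cursors c1@3 c2@3 c3@9 c4@12, authorship 1212....33.44.
After op 7 (insert('e')): buffer="jjleelfqgkjelejely" (len 18), cursors c1@5 c2@5 c3@12 c4@16, authorship 121122....333.444.
Authorship (.=original, N=cursor N): 1 2 1 1 2 2 . . . . 3 3 3 . 4 4 4 .
Index 5: author = 2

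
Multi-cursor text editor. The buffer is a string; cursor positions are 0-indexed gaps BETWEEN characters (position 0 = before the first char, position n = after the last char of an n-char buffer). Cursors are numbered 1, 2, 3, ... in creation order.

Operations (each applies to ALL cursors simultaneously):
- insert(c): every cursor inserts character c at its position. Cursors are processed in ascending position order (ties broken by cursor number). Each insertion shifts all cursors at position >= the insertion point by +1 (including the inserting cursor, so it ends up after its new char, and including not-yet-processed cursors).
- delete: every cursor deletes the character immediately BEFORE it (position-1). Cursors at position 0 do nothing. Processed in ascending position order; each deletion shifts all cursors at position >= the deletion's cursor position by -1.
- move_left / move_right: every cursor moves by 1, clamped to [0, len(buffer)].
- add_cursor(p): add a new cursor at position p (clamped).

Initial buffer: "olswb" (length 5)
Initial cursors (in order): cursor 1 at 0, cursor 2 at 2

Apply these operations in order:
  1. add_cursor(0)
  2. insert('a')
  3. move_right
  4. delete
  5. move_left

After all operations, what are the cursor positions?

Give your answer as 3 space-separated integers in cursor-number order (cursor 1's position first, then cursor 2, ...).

After op 1 (add_cursor(0)): buffer="olswb" (len 5), cursors c1@0 c3@0 c2@2, authorship .....
After op 2 (insert('a')): buffer="aaolaswb" (len 8), cursors c1@2 c3@2 c2@5, authorship 13..2...
After op 3 (move_right): buffer="aaolaswb" (len 8), cursors c1@3 c3@3 c2@6, authorship 13..2...
After op 4 (delete): buffer="alawb" (len 5), cursors c1@1 c3@1 c2@3, authorship 1.2..
After op 5 (move_left): buffer="alawb" (len 5), cursors c1@0 c3@0 c2@2, authorship 1.2..

Answer: 0 2 0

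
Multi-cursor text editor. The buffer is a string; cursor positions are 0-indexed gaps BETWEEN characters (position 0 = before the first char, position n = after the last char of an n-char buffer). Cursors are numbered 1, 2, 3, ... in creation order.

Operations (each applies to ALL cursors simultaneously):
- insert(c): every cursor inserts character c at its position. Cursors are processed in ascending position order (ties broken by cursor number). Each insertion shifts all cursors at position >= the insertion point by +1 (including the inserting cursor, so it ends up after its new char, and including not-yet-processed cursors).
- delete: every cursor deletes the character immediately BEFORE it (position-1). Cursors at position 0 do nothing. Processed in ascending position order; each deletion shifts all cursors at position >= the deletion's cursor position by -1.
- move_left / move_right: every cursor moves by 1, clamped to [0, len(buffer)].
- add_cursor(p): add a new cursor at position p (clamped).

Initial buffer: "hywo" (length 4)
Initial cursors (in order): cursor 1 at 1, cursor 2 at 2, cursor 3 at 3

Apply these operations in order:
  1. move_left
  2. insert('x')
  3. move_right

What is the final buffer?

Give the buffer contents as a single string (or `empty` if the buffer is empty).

After op 1 (move_left): buffer="hywo" (len 4), cursors c1@0 c2@1 c3@2, authorship ....
After op 2 (insert('x')): buffer="xhxyxwo" (len 7), cursors c1@1 c2@3 c3@5, authorship 1.2.3..
After op 3 (move_right): buffer="xhxyxwo" (len 7), cursors c1@2 c2@4 c3@6, authorship 1.2.3..

Answer: xhxyxwo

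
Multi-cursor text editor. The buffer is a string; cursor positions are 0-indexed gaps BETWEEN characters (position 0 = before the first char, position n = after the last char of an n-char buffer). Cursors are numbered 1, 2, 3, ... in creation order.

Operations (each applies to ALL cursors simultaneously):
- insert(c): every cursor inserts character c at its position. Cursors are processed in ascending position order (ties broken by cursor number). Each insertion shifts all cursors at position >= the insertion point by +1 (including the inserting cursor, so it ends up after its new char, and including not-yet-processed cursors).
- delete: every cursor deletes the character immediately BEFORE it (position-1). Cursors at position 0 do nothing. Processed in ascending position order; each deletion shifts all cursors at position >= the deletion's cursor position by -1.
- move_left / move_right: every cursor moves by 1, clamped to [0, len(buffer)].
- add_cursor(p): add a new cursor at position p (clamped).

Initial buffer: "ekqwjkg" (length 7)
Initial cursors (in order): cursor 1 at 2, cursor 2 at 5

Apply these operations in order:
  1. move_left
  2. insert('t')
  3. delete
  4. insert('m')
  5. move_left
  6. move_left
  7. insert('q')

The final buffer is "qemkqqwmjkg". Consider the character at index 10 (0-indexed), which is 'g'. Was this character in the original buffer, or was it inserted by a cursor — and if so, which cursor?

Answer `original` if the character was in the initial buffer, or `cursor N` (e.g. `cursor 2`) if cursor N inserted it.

After op 1 (move_left): buffer="ekqwjkg" (len 7), cursors c1@1 c2@4, authorship .......
After op 2 (insert('t')): buffer="etkqwtjkg" (len 9), cursors c1@2 c2@6, authorship .1...2...
After op 3 (delete): buffer="ekqwjkg" (len 7), cursors c1@1 c2@4, authorship .......
After op 4 (insert('m')): buffer="emkqwmjkg" (len 9), cursors c1@2 c2@6, authorship .1...2...
After op 5 (move_left): buffer="emkqwmjkg" (len 9), cursors c1@1 c2@5, authorship .1...2...
After op 6 (move_left): buffer="emkqwmjkg" (len 9), cursors c1@0 c2@4, authorship .1...2...
After op 7 (insert('q')): buffer="qemkqqwmjkg" (len 11), cursors c1@1 c2@6, authorship 1.1..2.2...
Authorship (.=original, N=cursor N): 1 . 1 . . 2 . 2 . . .
Index 10: author = original

Answer: original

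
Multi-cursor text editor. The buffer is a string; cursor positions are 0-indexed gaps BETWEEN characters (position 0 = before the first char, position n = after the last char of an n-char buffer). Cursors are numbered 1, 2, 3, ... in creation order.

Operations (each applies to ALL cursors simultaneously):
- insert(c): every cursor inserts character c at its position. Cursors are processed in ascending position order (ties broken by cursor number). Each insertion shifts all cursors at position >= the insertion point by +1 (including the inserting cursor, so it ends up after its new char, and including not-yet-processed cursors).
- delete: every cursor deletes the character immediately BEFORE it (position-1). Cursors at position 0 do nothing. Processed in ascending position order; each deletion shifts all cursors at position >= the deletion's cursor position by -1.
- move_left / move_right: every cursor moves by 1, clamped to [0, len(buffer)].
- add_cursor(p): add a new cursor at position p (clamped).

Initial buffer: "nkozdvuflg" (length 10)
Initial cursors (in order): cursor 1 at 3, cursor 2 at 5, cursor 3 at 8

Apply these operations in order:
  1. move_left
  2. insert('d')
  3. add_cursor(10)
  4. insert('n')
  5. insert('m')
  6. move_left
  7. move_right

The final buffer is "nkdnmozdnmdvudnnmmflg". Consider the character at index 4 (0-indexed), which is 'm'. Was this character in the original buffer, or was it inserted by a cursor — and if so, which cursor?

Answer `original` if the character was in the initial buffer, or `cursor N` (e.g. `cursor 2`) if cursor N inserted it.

After op 1 (move_left): buffer="nkozdvuflg" (len 10), cursors c1@2 c2@4 c3@7, authorship ..........
After op 2 (insert('d')): buffer="nkdozddvudflg" (len 13), cursors c1@3 c2@6 c3@10, authorship ..1..2...3...
After op 3 (add_cursor(10)): buffer="nkdozddvudflg" (len 13), cursors c1@3 c2@6 c3@10 c4@10, authorship ..1..2...3...
After op 4 (insert('n')): buffer="nkdnozdndvudnnflg" (len 17), cursors c1@4 c2@8 c3@14 c4@14, authorship ..11..22...334...
After op 5 (insert('m')): buffer="nkdnmozdnmdvudnnmmflg" (len 21), cursors c1@5 c2@10 c3@18 c4@18, authorship ..111..222...33434...
After op 6 (move_left): buffer="nkdnmozdnmdvudnnmmflg" (len 21), cursors c1@4 c2@9 c3@17 c4@17, authorship ..111..222...33434...
After op 7 (move_right): buffer="nkdnmozdnmdvudnnmmflg" (len 21), cursors c1@5 c2@10 c3@18 c4@18, authorship ..111..222...33434...
Authorship (.=original, N=cursor N): . . 1 1 1 . . 2 2 2 . . . 3 3 4 3 4 . . .
Index 4: author = 1

Answer: cursor 1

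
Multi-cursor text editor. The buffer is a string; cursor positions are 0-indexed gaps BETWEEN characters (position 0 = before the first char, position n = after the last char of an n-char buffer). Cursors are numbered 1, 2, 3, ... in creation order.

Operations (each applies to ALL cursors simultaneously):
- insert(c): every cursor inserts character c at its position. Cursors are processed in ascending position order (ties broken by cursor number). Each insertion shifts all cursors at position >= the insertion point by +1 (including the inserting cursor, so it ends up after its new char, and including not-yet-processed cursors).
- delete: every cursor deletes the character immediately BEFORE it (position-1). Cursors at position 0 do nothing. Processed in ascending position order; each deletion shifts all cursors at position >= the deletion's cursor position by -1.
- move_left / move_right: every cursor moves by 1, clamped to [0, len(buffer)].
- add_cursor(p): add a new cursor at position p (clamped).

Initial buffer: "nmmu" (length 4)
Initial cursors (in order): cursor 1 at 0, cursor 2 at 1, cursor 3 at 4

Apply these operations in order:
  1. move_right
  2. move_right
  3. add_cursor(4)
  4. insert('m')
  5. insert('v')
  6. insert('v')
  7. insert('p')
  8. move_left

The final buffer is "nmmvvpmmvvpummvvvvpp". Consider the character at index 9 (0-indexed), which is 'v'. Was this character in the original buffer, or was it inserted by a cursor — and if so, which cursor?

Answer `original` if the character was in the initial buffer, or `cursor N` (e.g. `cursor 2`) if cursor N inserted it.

Answer: cursor 2

Derivation:
After op 1 (move_right): buffer="nmmu" (len 4), cursors c1@1 c2@2 c3@4, authorship ....
After op 2 (move_right): buffer="nmmu" (len 4), cursors c1@2 c2@3 c3@4, authorship ....
After op 3 (add_cursor(4)): buffer="nmmu" (len 4), cursors c1@2 c2@3 c3@4 c4@4, authorship ....
After op 4 (insert('m')): buffer="nmmmmumm" (len 8), cursors c1@3 c2@5 c3@8 c4@8, authorship ..1.2.34
After op 5 (insert('v')): buffer="nmmvmmvummvv" (len 12), cursors c1@4 c2@7 c3@12 c4@12, authorship ..11.22.3434
After op 6 (insert('v')): buffer="nmmvvmmvvummvvvv" (len 16), cursors c1@5 c2@9 c3@16 c4@16, authorship ..111.222.343434
After op 7 (insert('p')): buffer="nmmvvpmmvvpummvvvvpp" (len 20), cursors c1@6 c2@11 c3@20 c4@20, authorship ..1111.2222.34343434
After op 8 (move_left): buffer="nmmvvpmmvvpummvvvvpp" (len 20), cursors c1@5 c2@10 c3@19 c4@19, authorship ..1111.2222.34343434
Authorship (.=original, N=cursor N): . . 1 1 1 1 . 2 2 2 2 . 3 4 3 4 3 4 3 4
Index 9: author = 2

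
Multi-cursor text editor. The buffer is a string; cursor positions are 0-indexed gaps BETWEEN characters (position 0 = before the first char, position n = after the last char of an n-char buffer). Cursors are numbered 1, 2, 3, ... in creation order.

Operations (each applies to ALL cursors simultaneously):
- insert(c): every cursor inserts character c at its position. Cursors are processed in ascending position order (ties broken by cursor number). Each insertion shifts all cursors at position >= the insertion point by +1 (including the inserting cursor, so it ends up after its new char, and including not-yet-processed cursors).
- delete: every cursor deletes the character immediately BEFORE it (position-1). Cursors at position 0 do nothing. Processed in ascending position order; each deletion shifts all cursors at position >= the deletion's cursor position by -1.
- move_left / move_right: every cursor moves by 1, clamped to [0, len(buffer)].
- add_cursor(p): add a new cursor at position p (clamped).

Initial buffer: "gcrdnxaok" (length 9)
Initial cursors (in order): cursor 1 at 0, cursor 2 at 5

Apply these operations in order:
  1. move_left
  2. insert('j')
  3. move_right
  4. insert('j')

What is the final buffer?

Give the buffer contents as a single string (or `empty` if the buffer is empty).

After op 1 (move_left): buffer="gcrdnxaok" (len 9), cursors c1@0 c2@4, authorship .........
After op 2 (insert('j')): buffer="jgcrdjnxaok" (len 11), cursors c1@1 c2@6, authorship 1....2.....
After op 3 (move_right): buffer="jgcrdjnxaok" (len 11), cursors c1@2 c2@7, authorship 1....2.....
After op 4 (insert('j')): buffer="jgjcrdjnjxaok" (len 13), cursors c1@3 c2@9, authorship 1.1...2.2....

Answer: jgjcrdjnjxaok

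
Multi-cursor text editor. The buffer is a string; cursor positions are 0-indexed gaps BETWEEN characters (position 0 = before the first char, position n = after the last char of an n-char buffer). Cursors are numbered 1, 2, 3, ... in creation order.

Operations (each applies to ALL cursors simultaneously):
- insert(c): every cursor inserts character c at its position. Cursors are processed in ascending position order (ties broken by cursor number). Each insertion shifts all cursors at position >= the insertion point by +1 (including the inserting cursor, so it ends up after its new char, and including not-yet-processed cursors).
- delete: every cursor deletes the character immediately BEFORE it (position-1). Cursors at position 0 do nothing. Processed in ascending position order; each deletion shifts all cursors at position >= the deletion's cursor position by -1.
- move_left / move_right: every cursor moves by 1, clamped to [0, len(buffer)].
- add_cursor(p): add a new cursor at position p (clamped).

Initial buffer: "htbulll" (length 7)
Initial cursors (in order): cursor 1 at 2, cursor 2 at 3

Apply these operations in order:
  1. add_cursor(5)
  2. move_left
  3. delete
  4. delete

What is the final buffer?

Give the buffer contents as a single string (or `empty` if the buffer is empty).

After op 1 (add_cursor(5)): buffer="htbulll" (len 7), cursors c1@2 c2@3 c3@5, authorship .......
After op 2 (move_left): buffer="htbulll" (len 7), cursors c1@1 c2@2 c3@4, authorship .......
After op 3 (delete): buffer="blll" (len 4), cursors c1@0 c2@0 c3@1, authorship ....
After op 4 (delete): buffer="lll" (len 3), cursors c1@0 c2@0 c3@0, authorship ...

Answer: lll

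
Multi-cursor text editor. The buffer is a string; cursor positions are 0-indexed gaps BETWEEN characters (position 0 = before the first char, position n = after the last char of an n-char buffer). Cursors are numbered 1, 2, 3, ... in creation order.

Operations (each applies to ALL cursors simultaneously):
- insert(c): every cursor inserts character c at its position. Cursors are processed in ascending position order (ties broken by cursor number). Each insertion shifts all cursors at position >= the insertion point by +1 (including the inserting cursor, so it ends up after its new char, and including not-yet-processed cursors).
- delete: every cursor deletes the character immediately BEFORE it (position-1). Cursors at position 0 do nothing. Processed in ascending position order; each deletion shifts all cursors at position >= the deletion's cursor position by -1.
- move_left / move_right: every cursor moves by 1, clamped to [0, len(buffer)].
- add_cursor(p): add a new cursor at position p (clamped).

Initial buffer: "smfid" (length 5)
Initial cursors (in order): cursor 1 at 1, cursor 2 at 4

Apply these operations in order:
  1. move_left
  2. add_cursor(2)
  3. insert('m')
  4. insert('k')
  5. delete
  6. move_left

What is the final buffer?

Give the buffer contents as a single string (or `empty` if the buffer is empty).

After op 1 (move_left): buffer="smfid" (len 5), cursors c1@0 c2@3, authorship .....
After op 2 (add_cursor(2)): buffer="smfid" (len 5), cursors c1@0 c3@2 c2@3, authorship .....
After op 3 (insert('m')): buffer="msmmfmid" (len 8), cursors c1@1 c3@4 c2@6, authorship 1..3.2..
After op 4 (insert('k')): buffer="mksmmkfmkid" (len 11), cursors c1@2 c3@6 c2@9, authorship 11..33.22..
After op 5 (delete): buffer="msmmfmid" (len 8), cursors c1@1 c3@4 c2@6, authorship 1..3.2..
After op 6 (move_left): buffer="msmmfmid" (len 8), cursors c1@0 c3@3 c2@5, authorship 1..3.2..

Answer: msmmfmid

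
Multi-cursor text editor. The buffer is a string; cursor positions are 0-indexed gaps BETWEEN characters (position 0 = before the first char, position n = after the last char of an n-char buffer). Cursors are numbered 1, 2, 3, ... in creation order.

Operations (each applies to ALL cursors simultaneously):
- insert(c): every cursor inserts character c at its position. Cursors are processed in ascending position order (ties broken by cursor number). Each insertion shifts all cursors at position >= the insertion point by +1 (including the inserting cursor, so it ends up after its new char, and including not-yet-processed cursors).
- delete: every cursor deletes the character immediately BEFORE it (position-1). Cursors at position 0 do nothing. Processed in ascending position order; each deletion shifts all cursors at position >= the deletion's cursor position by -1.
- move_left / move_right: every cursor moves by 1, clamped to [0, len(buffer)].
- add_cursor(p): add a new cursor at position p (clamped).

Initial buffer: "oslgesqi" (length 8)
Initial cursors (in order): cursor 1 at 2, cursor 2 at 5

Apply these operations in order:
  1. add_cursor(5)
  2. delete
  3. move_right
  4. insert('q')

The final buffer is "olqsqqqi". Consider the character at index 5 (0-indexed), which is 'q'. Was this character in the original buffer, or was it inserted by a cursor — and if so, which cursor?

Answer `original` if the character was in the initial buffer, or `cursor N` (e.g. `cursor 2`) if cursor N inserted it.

Answer: cursor 3

Derivation:
After op 1 (add_cursor(5)): buffer="oslgesqi" (len 8), cursors c1@2 c2@5 c3@5, authorship ........
After op 2 (delete): buffer="olsqi" (len 5), cursors c1@1 c2@2 c3@2, authorship .....
After op 3 (move_right): buffer="olsqi" (len 5), cursors c1@2 c2@3 c3@3, authorship .....
After op 4 (insert('q')): buffer="olqsqqqi" (len 8), cursors c1@3 c2@6 c3@6, authorship ..1.23..
Authorship (.=original, N=cursor N): . . 1 . 2 3 . .
Index 5: author = 3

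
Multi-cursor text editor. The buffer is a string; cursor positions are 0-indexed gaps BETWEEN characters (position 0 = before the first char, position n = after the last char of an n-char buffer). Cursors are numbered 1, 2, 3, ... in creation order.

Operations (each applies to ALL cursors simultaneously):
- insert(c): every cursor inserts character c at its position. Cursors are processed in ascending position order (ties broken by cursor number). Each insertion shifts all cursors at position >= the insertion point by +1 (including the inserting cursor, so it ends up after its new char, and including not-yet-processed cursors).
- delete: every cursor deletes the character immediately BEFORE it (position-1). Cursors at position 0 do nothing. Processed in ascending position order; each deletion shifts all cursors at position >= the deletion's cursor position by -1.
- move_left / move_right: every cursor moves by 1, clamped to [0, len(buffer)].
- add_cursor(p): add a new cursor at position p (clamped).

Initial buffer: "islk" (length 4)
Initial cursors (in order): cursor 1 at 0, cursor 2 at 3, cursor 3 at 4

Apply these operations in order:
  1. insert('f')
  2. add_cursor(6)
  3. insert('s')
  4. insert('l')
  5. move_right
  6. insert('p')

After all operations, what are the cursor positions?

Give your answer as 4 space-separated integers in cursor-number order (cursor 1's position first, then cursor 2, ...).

After op 1 (insert('f')): buffer="fislfkf" (len 7), cursors c1@1 c2@5 c3@7, authorship 1...2.3
After op 2 (add_cursor(6)): buffer="fislfkf" (len 7), cursors c1@1 c2@5 c4@6 c3@7, authorship 1...2.3
After op 3 (insert('s')): buffer="fsislfsksfs" (len 11), cursors c1@2 c2@7 c4@9 c3@11, authorship 11...22.433
After op 4 (insert('l')): buffer="fslislfslkslfsl" (len 15), cursors c1@3 c2@9 c4@12 c3@15, authorship 111...222.44333
After op 5 (move_right): buffer="fslislfslkslfsl" (len 15), cursors c1@4 c2@10 c4@13 c3@15, authorship 111...222.44333
After op 6 (insert('p')): buffer="fslipslfslkpslfpslp" (len 19), cursors c1@5 c2@12 c4@16 c3@19, authorship 111.1..222.24434333

Answer: 5 12 19 16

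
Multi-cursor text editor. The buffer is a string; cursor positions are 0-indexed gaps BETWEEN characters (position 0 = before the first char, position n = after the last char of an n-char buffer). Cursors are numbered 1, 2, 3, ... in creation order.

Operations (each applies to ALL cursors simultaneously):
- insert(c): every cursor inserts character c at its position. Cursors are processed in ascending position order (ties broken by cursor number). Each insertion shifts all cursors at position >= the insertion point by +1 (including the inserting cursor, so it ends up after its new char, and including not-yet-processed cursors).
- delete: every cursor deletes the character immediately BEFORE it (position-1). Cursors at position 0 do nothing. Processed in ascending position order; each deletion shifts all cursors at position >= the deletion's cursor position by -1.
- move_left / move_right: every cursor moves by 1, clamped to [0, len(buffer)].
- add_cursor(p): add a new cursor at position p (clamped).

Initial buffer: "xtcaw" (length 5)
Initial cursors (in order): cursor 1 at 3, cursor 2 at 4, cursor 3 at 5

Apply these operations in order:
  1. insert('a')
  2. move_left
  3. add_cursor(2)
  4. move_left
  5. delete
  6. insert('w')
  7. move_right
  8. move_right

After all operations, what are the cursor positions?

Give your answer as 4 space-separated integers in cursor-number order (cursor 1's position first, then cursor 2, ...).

After op 1 (insert('a')): buffer="xtcaaawa" (len 8), cursors c1@4 c2@6 c3@8, authorship ...1.2.3
After op 2 (move_left): buffer="xtcaaawa" (len 8), cursors c1@3 c2@5 c3@7, authorship ...1.2.3
After op 3 (add_cursor(2)): buffer="xtcaaawa" (len 8), cursors c4@2 c1@3 c2@5 c3@7, authorship ...1.2.3
After op 4 (move_left): buffer="xtcaaawa" (len 8), cursors c4@1 c1@2 c2@4 c3@6, authorship ...1.2.3
After op 5 (delete): buffer="cawa" (len 4), cursors c1@0 c4@0 c2@1 c3@2, authorship ...3
After op 6 (insert('w')): buffer="wwcwawwa" (len 8), cursors c1@2 c4@2 c2@4 c3@6, authorship 14.2.3.3
After op 7 (move_right): buffer="wwcwawwa" (len 8), cursors c1@3 c4@3 c2@5 c3@7, authorship 14.2.3.3
After op 8 (move_right): buffer="wwcwawwa" (len 8), cursors c1@4 c4@4 c2@6 c3@8, authorship 14.2.3.3

Answer: 4 6 8 4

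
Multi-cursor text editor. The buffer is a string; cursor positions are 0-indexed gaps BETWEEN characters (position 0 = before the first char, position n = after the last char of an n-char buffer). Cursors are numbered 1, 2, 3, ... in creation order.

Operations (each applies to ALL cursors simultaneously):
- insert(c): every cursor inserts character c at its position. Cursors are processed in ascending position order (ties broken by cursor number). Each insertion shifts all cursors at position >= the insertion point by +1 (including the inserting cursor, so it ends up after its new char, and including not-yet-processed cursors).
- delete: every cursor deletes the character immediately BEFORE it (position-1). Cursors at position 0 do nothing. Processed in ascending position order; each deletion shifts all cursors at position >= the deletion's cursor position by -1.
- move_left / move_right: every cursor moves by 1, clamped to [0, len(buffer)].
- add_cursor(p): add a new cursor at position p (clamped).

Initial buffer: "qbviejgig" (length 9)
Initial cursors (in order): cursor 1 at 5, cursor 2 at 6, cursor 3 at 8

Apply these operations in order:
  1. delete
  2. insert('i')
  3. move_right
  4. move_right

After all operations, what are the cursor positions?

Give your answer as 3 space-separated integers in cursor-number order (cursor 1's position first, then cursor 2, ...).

After op 1 (delete): buffer="qbvigg" (len 6), cursors c1@4 c2@4 c3@5, authorship ......
After op 2 (insert('i')): buffer="qbviiigig" (len 9), cursors c1@6 c2@6 c3@8, authorship ....12.3.
After op 3 (move_right): buffer="qbviiigig" (len 9), cursors c1@7 c2@7 c3@9, authorship ....12.3.
After op 4 (move_right): buffer="qbviiigig" (len 9), cursors c1@8 c2@8 c3@9, authorship ....12.3.

Answer: 8 8 9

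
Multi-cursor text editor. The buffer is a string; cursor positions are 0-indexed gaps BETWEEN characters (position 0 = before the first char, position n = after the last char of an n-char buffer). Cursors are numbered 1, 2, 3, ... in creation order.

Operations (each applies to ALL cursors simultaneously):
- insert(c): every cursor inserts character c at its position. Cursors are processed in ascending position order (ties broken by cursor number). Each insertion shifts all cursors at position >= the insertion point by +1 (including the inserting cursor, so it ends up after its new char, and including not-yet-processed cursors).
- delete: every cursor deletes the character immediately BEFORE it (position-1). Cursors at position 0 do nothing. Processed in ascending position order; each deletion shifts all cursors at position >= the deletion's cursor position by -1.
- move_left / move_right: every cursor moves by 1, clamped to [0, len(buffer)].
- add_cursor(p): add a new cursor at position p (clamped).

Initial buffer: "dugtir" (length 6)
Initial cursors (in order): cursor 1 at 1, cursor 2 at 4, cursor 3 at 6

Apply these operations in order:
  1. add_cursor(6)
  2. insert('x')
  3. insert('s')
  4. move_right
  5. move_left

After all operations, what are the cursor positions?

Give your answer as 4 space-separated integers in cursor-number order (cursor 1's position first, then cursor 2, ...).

After op 1 (add_cursor(6)): buffer="dugtir" (len 6), cursors c1@1 c2@4 c3@6 c4@6, authorship ......
After op 2 (insert('x')): buffer="dxugtxirxx" (len 10), cursors c1@2 c2@6 c3@10 c4@10, authorship .1...2..34
After op 3 (insert('s')): buffer="dxsugtxsirxxss" (len 14), cursors c1@3 c2@8 c3@14 c4@14, authorship .11...22..3434
After op 4 (move_right): buffer="dxsugtxsirxxss" (len 14), cursors c1@4 c2@9 c3@14 c4@14, authorship .11...22..3434
After op 5 (move_left): buffer="dxsugtxsirxxss" (len 14), cursors c1@3 c2@8 c3@13 c4@13, authorship .11...22..3434

Answer: 3 8 13 13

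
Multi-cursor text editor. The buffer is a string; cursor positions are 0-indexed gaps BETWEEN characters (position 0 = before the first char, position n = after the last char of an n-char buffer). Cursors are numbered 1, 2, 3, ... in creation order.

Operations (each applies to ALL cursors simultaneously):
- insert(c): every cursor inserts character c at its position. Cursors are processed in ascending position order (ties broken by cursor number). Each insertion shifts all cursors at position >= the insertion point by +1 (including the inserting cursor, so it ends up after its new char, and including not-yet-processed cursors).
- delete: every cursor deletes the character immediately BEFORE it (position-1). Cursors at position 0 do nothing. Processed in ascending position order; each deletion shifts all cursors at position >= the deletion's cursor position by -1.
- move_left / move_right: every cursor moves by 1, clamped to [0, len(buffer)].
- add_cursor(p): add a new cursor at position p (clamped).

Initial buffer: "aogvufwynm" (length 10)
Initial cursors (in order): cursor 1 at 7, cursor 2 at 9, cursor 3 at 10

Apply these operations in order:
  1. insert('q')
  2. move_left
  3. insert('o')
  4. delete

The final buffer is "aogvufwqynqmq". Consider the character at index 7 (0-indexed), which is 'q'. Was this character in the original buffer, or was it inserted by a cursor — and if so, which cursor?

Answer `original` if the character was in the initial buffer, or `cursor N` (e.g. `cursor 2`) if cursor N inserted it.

Answer: cursor 1

Derivation:
After op 1 (insert('q')): buffer="aogvufwqynqmq" (len 13), cursors c1@8 c2@11 c3@13, authorship .......1..2.3
After op 2 (move_left): buffer="aogvufwqynqmq" (len 13), cursors c1@7 c2@10 c3@12, authorship .......1..2.3
After op 3 (insert('o')): buffer="aogvufwoqynoqmoq" (len 16), cursors c1@8 c2@12 c3@15, authorship .......11..22.33
After op 4 (delete): buffer="aogvufwqynqmq" (len 13), cursors c1@7 c2@10 c3@12, authorship .......1..2.3
Authorship (.=original, N=cursor N): . . . . . . . 1 . . 2 . 3
Index 7: author = 1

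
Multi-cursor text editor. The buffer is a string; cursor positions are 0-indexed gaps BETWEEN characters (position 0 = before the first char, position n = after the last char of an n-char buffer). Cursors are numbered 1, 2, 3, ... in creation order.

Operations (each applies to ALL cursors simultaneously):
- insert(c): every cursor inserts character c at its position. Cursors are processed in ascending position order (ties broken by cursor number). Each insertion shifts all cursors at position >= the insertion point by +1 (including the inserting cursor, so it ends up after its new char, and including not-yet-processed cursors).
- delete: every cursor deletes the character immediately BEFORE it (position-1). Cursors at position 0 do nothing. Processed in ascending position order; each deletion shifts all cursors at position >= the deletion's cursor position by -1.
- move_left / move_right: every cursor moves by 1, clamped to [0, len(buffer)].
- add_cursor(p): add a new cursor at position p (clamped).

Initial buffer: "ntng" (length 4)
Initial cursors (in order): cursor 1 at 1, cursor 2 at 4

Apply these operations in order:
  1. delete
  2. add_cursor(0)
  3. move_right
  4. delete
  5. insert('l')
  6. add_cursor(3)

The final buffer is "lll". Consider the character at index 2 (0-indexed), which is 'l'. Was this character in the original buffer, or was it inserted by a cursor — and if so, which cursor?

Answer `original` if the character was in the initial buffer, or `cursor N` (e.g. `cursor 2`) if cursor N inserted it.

After op 1 (delete): buffer="tn" (len 2), cursors c1@0 c2@2, authorship ..
After op 2 (add_cursor(0)): buffer="tn" (len 2), cursors c1@0 c3@0 c2@2, authorship ..
After op 3 (move_right): buffer="tn" (len 2), cursors c1@1 c3@1 c2@2, authorship ..
After op 4 (delete): buffer="" (len 0), cursors c1@0 c2@0 c3@0, authorship 
After op 5 (insert('l')): buffer="lll" (len 3), cursors c1@3 c2@3 c3@3, authorship 123
After op 6 (add_cursor(3)): buffer="lll" (len 3), cursors c1@3 c2@3 c3@3 c4@3, authorship 123
Authorship (.=original, N=cursor N): 1 2 3
Index 2: author = 3

Answer: cursor 3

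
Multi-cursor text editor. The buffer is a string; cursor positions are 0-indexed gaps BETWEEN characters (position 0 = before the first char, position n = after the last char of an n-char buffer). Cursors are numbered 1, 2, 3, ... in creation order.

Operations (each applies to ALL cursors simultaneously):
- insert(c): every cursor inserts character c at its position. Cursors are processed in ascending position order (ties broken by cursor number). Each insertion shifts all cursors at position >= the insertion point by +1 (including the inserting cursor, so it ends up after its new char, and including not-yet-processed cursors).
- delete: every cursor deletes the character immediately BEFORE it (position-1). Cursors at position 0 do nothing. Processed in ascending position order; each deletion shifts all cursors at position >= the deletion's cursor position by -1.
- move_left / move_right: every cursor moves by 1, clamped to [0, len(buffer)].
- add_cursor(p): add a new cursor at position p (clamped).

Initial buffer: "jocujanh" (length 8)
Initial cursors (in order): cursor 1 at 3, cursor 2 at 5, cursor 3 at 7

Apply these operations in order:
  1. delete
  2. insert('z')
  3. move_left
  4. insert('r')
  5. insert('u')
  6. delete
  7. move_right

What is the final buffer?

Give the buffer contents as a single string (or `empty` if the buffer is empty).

Answer: jorzurzarzh

Derivation:
After op 1 (delete): buffer="jouah" (len 5), cursors c1@2 c2@3 c3@4, authorship .....
After op 2 (insert('z')): buffer="jozuzazh" (len 8), cursors c1@3 c2@5 c3@7, authorship ..1.2.3.
After op 3 (move_left): buffer="jozuzazh" (len 8), cursors c1@2 c2@4 c3@6, authorship ..1.2.3.
After op 4 (insert('r')): buffer="jorzurzarzh" (len 11), cursors c1@3 c2@6 c3@9, authorship ..11.22.33.
After op 5 (insert('u')): buffer="joruzuruzaruzh" (len 14), cursors c1@4 c2@8 c3@12, authorship ..111.222.333.
After op 6 (delete): buffer="jorzurzarzh" (len 11), cursors c1@3 c2@6 c3@9, authorship ..11.22.33.
After op 7 (move_right): buffer="jorzurzarzh" (len 11), cursors c1@4 c2@7 c3@10, authorship ..11.22.33.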